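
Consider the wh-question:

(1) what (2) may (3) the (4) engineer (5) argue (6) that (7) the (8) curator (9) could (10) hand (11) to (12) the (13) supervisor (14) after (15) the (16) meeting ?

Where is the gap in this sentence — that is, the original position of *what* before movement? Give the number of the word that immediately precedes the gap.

10

Before movement: The engineer may argue that the curator could hand what to the supervisor after the meeting.
'what' is the direct object of 'hand'. Wh-movement fronts it, leaving a gap right after 'hand':
What may the engineer argue that the curator could hand ___ to the supervisor after the meeting?
'hand' is word 10.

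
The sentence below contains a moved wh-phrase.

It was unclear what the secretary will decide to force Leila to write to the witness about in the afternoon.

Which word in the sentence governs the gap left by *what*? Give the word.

about

In situ: The secretary will decide to force Leila to write to the witness about what in the afternoon.
'what' functions as the object of the preposition 'about'. Wh-movement fronts it, leaving a gap right after 'about':
It was unclear what the secretary will decide to force Leila to write to the witness about ___ in the afternoon.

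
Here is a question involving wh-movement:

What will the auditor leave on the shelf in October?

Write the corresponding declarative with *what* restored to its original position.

The filler 'what' is interpreted as the direct object of 'leave'. It moves to the left edge, and the trace sits right after 'leave':
What will the auditor leave ___ on the shelf in October?

The auditor will leave what on the shelf in October.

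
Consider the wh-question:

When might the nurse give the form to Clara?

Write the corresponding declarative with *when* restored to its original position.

'when' functions as the temporal adjunct. It moves to the left edge, and the trace sits right after 'Clara':
When might the nurse give the form to Clara ___?

The nurse might give the form to Clara when.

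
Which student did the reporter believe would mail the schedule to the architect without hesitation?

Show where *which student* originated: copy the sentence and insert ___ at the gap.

Before movement: The reporter did believe which student would mail the schedule to the architect without hesitation.
'which student' functions as the subject of the clause embedded under 'believe'. The gap is right after 'believe'.

Which student did the reporter believe ___ would mail the schedule to the architect without hesitation?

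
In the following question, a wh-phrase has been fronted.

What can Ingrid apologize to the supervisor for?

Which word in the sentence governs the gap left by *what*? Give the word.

In situ: Ingrid can apologize to the supervisor for what.
'what' is the object of the preposition 'for'. Fronting leaves a gap immediately after 'for':
What can Ingrid apologize to the supervisor for ___?

for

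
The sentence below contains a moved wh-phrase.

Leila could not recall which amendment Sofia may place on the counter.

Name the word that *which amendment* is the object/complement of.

place

Underlying clause: Sofia may place which amendment on the counter.
'which amendment' functions as the direct object of 'place'. It moves to the left edge, and the trace sits right after 'place':
Leila could not recall which amendment Sofia may place ___ on the counter.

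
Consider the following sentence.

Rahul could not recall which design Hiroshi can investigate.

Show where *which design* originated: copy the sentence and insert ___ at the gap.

Before movement: Hiroshi can investigate which design.
'which design' is the direct object of 'investigate'. The gap is right after 'investigate'.

Rahul could not recall which design Hiroshi can investigate ___.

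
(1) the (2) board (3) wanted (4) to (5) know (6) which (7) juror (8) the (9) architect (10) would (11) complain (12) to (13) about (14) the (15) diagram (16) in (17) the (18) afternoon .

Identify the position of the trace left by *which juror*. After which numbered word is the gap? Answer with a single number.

12

In situ: The architect would complain to which juror about the diagram in the afternoon.
The filler 'which juror' is interpreted as the object of the preposition 'to'. Wh-movement fronts it, leaving a gap right after 'to':
The board wanted to know which juror the architect would complain to ___ about the diagram in the afternoon.
'to' is word 12.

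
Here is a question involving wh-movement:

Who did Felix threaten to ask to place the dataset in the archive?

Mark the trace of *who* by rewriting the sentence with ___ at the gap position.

Underlying clause: Felix did threaten to ask who to place the dataset in the archive.
The filler 'who' is interpreted as the direct object of 'ask'. The gap is right after 'ask'.

Who did Felix threaten to ask ___ to place the dataset in the archive?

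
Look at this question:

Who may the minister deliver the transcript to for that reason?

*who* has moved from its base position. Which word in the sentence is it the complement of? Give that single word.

Pre-movement form: The minister may deliver the transcript to who for that reason.
'who' is the object of the preposition 'to' (recipient of 'deliver'). Wh-movement fronts it, leaving a gap right after 'to':
Who may the minister deliver the transcript to ___ for that reason?

to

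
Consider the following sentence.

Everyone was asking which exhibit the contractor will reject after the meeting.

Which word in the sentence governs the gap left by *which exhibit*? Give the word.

Pre-movement form: The contractor will reject which exhibit after the meeting.
'which exhibit' is the direct object of 'reject'. It moves to the left edge, and the trace sits right after 'reject':
Everyone was asking which exhibit the contractor will reject ___ after the meeting.

reject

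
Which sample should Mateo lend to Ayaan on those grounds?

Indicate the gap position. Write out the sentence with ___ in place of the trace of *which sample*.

Pre-movement form: Mateo should lend which sample to Ayaan on those grounds.
'which sample' functions as the direct object of 'lend'. The gap is right after 'lend'.

Which sample should Mateo lend ___ to Ayaan on those grounds?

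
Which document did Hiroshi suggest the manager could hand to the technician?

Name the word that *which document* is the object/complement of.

Pre-movement form: Hiroshi did suggest the manager could hand which document to the technician.
The filler 'which document' is interpreted as the direct object of 'hand'. It moves to the left edge, and the trace sits right after 'hand':
Which document did Hiroshi suggest the manager could hand ___ to the technician?

hand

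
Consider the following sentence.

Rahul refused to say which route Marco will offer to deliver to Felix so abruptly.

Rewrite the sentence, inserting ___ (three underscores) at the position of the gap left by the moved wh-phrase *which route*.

Before movement: Marco will offer to deliver which route to Felix so abruptly.
'which route' is the direct object of 'deliver'. The gap is right after 'deliver'.

Rahul refused to say which route Marco will offer to deliver ___ to Felix so abruptly.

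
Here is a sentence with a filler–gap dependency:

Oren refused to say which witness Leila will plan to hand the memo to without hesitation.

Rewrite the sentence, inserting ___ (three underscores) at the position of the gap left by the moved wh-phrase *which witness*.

Oren refused to say which witness Leila will plan to hand the memo to ___ without hesitation.

In situ: Leila will plan to hand the memo to which witness without hesitation.
'which witness' is the object of the preposition 'to' (recipient of 'hand'). The gap is right after 'to'.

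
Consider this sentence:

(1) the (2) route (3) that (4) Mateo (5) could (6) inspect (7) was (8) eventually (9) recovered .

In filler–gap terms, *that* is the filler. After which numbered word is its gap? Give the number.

6

The filler 'that' is interpreted as the direct object of 'inspect'. Wh-movement fronts it, leaving a gap right after 'inspect':
The route that Mateo could inspect ___ was eventually recovered.
'inspect' is word 6.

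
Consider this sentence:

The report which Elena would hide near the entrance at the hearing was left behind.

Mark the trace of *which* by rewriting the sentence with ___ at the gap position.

The report which Elena would hide ___ near the entrance at the hearing was left behind.

'which' functions as the direct object of 'hide'. The gap is right after 'hide'.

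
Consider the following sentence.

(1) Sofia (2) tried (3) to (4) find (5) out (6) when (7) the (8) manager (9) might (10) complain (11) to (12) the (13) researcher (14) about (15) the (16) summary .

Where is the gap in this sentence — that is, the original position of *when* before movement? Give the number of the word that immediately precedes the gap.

16

Underlying clause: The manager might complain to the researcher about the summary when.
The filler 'when' is interpreted as the temporal adjunct. It moves to the left edge, and the trace sits right after 'summary':
Sofia tried to find out when the manager might complain to the researcher about the summary ___.
'summary' is word 16.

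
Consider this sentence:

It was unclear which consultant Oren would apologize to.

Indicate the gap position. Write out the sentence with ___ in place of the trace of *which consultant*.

It was unclear which consultant Oren would apologize to ___.

In situ: Oren would apologize to which consultant.
'which consultant' is the object of the preposition 'to'. The gap is right after 'to'.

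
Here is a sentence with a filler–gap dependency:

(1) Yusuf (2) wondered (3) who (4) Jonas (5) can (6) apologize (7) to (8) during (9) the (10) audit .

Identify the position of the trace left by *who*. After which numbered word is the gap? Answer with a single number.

7

Before movement: Jonas can apologize to who during the audit.
'who' is the object of the preposition 'to'. Wh-movement fronts it, leaving a gap right after 'to':
Yusuf wondered who Jonas can apologize to ___ during the audit.
'to' is word 7.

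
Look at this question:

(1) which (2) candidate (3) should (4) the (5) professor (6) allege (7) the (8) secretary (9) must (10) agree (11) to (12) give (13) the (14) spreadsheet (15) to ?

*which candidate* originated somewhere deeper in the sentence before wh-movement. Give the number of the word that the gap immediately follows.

15

Before movement: The professor should allege the secretary must agree to give the spreadsheet to which candidate.
'which candidate' functions as the object of the preposition 'to' (recipient of 'give'). Fronting leaves a gap immediately after 'to':
Which candidate should the professor allege the secretary must agree to give the spreadsheet to ___?
'to' is word 15.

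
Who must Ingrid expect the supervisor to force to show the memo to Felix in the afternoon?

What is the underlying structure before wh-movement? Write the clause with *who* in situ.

'who' functions as the direct object of 'force'. Fronting leaves a gap immediately after 'force':
Who must Ingrid expect the supervisor to force ___ to show the memo to Felix in the afternoon?

Ingrid must expect the supervisor to force who to show the memo to Felix in the afternoon.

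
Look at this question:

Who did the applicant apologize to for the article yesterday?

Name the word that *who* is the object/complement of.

In situ: The applicant did apologize to who for the article yesterday.
The filler 'who' is interpreted as the object of the preposition 'to'. Fronting leaves a gap immediately after 'to':
Who did the applicant apologize to ___ for the article yesterday?

to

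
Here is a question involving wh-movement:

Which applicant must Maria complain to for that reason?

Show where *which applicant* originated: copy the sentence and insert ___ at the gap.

Pre-movement form: Maria must complain to which applicant for that reason.
The filler 'which applicant' is interpreted as the object of the preposition 'to'. The gap is right after 'to'.

Which applicant must Maria complain to ___ for that reason?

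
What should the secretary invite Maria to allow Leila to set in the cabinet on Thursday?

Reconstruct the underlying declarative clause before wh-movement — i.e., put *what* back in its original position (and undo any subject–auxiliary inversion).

'what' is the direct object of 'set'. Fronting leaves a gap immediately after 'set':
What should the secretary invite Maria to allow Leila to set ___ in the cabinet on Thursday?

The secretary should invite Maria to allow Leila to set what in the cabinet on Thursday.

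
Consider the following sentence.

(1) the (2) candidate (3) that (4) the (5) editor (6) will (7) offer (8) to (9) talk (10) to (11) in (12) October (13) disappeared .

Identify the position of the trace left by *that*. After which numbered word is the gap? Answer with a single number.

'that' is the object of the preposition 'to'. It moves to the left edge, and the trace sits right after 'to':
The candidate that the editor will offer to talk to ___ in October disappeared.
'to' is word 10.

10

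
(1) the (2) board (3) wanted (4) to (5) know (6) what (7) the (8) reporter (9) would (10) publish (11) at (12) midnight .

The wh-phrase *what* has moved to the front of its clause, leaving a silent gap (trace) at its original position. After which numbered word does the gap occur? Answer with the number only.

10

Underlying clause: The reporter would publish what at midnight.
'what' is the direct object of 'publish'. Fronting leaves a gap immediately after 'publish':
The board wanted to know what the reporter would publish ___ at midnight.
'publish' is word 10.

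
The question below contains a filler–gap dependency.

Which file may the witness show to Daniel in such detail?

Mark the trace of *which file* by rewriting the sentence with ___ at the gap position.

Before movement: The witness may show which file to Daniel in such detail.
'which file' is the direct object of 'show'. The gap is right after 'show'.

Which file may the witness show ___ to Daniel in such detail?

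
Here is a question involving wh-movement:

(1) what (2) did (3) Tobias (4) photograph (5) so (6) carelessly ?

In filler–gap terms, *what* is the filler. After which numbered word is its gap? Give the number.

Before movement: Tobias did photograph what so carelessly.
'what' functions as the direct object of 'photograph'. It moves to the left edge, and the trace sits right after 'photograph':
What did Tobias photograph ___ so carelessly?
'photograph' is word 4.

4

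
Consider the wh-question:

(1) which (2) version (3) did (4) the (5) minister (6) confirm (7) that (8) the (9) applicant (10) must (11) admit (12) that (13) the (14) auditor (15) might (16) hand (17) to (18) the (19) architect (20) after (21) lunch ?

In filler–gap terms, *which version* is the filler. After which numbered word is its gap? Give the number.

16

Before movement: The minister did confirm that the applicant must admit that the auditor might hand which version to the architect after lunch.
'which version' functions as the direct object of 'hand'. Fronting leaves a gap immediately after 'hand':
Which version did the minister confirm that the applicant must admit that the auditor might hand ___ to the architect after lunch?
'hand' is word 16.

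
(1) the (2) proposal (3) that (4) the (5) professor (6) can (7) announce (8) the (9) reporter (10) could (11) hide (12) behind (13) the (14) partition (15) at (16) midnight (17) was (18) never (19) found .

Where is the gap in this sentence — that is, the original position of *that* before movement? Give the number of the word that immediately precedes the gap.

11

The filler 'that' is interpreted as the direct object of 'hide'. It moves to the left edge, and the trace sits right after 'hide':
The proposal that the professor can announce the reporter could hide ___ behind the partition at midnight was never found.
'hide' is word 11.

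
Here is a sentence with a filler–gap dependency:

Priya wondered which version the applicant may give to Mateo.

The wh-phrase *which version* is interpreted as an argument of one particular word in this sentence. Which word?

Pre-movement form: The applicant may give which version to Mateo.
'which version' functions as the direct object of 'give'. Fronting leaves a gap immediately after 'give':
Priya wondered which version the applicant may give ___ to Mateo.

give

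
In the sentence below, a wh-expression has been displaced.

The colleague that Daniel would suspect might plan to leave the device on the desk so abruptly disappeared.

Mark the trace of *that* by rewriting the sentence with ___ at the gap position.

'that' functions as the subject of the clause embedded under 'suspect'. The gap is right after 'suspect'.

The colleague that Daniel would suspect ___ might plan to leave the device on the desk so abruptly disappeared.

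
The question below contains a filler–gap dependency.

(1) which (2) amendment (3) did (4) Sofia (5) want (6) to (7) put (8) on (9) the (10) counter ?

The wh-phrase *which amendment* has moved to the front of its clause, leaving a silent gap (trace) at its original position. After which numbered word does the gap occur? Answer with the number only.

In situ: Sofia did want to put which amendment on the counter.
'which amendment' functions as the direct object of 'put'. Fronting leaves a gap immediately after 'put':
Which amendment did Sofia want to put ___ on the counter?
'put' is word 7.

7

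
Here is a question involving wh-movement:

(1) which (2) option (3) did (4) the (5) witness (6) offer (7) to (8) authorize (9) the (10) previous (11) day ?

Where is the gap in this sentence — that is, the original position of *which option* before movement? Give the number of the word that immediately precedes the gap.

Pre-movement form: The witness did offer to authorize which option the previous day.
'which option' functions as the direct object of 'authorize'. Fronting leaves a gap immediately after 'authorize':
Which option did the witness offer to authorize ___ the previous day?
'authorize' is word 8.

8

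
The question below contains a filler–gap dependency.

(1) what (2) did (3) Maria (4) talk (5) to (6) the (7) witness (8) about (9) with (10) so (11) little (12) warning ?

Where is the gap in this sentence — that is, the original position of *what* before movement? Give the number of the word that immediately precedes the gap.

Before movement: Maria did talk to the witness about what with so little warning.
'what' functions as the object of the preposition 'about'. Fronting leaves a gap immediately after 'about':
What did Maria talk to the witness about ___ with so little warning?
'about' is word 8.

8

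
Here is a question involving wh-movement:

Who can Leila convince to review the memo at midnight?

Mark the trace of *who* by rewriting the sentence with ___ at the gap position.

Before movement: Leila can convince who to review the memo at midnight.
'who' functions as the direct object of 'convince'. The gap is right after 'convince'.

Who can Leila convince ___ to review the memo at midnight?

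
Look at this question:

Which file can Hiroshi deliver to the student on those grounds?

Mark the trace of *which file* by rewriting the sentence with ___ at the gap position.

Before movement: Hiroshi can deliver which file to the student on those grounds.
The filler 'which file' is interpreted as the direct object of 'deliver'. The gap is right after 'deliver'.

Which file can Hiroshi deliver ___ to the student on those grounds?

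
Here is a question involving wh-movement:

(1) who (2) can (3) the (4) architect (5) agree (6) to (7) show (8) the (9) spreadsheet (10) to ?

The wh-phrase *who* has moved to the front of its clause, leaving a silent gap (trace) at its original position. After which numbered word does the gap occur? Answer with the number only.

10

Pre-movement form: The architect can agree to show the spreadsheet to who.
'who' functions as the object of the preposition 'to' (recipient of 'show'). It moves to the left edge, and the trace sits right after 'to':
Who can the architect agree to show the spreadsheet to ___?
'to' is word 10.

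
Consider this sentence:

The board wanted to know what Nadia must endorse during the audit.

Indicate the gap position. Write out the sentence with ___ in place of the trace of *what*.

The board wanted to know what Nadia must endorse ___ during the audit.

Before movement: Nadia must endorse what during the audit.
The filler 'what' is interpreted as the direct object of 'endorse'. The gap is right after 'endorse'.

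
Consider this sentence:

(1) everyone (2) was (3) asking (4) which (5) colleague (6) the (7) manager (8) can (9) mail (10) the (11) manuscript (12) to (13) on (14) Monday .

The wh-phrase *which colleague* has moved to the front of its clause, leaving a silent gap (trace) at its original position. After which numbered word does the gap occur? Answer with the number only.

Before movement: The manager can mail the manuscript to which colleague on Monday.
The filler 'which colleague' is interpreted as the object of the preposition 'to' (recipient of 'mail'). It moves to the left edge, and the trace sits right after 'to':
Everyone was asking which colleague the manager can mail the manuscript to ___ on Monday.
'to' is word 12.

12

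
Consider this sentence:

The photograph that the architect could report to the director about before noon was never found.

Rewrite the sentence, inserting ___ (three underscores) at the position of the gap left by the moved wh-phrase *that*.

The photograph that the architect could report to the director about ___ before noon was never found.

'that' is the object of the preposition 'about'. The gap is right after 'about'.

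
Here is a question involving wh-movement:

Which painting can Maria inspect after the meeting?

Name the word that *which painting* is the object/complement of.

Before movement: Maria can inspect which painting after the meeting.
'which painting' is the direct object of 'inspect'. Fronting leaves a gap immediately after 'inspect':
Which painting can Maria inspect ___ after the meeting?

inspect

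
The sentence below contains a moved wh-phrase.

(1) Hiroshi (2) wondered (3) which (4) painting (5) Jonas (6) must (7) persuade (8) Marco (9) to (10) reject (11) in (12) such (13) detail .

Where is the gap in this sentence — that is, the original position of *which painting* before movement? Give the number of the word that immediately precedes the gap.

Pre-movement form: Jonas must persuade Marco to reject which painting in such detail.
The filler 'which painting' is interpreted as the direct object of 'reject'. It moves to the left edge, and the trace sits right after 'reject':
Hiroshi wondered which painting Jonas must persuade Marco to reject ___ in such detail.
'reject' is word 10.

10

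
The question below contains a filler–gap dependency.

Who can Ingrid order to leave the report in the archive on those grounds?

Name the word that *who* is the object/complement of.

order

In situ: Ingrid can order who to leave the report in the archive on those grounds.
'who' is the direct object of 'order'. It moves to the left edge, and the trace sits right after 'order':
Who can Ingrid order ___ to leave the report in the archive on those grounds?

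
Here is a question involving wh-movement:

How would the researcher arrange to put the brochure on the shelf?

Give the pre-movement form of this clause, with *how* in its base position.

'how' is the manner adjunct. It moves to the left edge, and the trace sits right after 'shelf':
How would the researcher arrange to put the brochure on the shelf ___?

The researcher would arrange to put the brochure on the shelf how.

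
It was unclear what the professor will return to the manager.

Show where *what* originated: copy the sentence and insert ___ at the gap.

It was unclear what the professor will return ___ to the manager.

In situ: The professor will return what to the manager.
The filler 'what' is interpreted as the direct object of 'return'. The gap is right after 'return'.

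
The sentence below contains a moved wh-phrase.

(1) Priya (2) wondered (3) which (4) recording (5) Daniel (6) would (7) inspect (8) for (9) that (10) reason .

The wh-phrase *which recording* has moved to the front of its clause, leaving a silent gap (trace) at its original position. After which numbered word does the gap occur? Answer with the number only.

7

Underlying clause: Daniel would inspect which recording for that reason.
'which recording' functions as the direct object of 'inspect'. Wh-movement fronts it, leaving a gap right after 'inspect':
Priya wondered which recording Daniel would inspect ___ for that reason.
'inspect' is word 7.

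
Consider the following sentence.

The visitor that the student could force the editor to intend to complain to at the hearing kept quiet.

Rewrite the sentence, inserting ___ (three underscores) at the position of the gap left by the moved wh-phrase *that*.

The visitor that the student could force the editor to intend to complain to ___ at the hearing kept quiet.

'that' functions as the object of the preposition 'to'. The gap is right after 'to'.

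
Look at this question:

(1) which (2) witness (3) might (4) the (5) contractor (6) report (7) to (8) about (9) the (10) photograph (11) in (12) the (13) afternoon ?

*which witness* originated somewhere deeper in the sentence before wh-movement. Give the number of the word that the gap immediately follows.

7

Before movement: The contractor might report to which witness about the photograph in the afternoon.
'which witness' is the object of the preposition 'to'. It moves to the left edge, and the trace sits right after 'to':
Which witness might the contractor report to ___ about the photograph in the afternoon?
'to' is word 7.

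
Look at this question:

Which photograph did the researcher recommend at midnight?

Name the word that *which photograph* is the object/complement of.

Underlying clause: The researcher did recommend which photograph at midnight.
'which photograph' functions as the direct object of 'recommend'. Wh-movement fronts it, leaving a gap right after 'recommend':
Which photograph did the researcher recommend ___ at midnight?

recommend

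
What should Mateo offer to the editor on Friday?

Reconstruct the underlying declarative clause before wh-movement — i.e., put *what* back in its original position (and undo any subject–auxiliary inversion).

Mateo should offer what to the editor on Friday.

'what' is the direct object of 'offer'. Wh-movement fronts it, leaving a gap right after 'offer':
What should Mateo offer ___ to the editor on Friday?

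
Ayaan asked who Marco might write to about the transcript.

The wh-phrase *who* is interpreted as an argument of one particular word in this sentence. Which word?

to

In situ: Marco might write to who about the transcript.
'who' functions as the object of the preposition 'to'. It moves to the left edge, and the trace sits right after 'to':
Ayaan asked who Marco might write to ___ about the transcript.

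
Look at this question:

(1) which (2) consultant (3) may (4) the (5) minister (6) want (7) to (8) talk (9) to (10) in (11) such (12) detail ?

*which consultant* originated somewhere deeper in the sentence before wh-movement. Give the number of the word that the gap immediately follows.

Underlying clause: The minister may want to talk to which consultant in such detail.
'which consultant' is the object of the preposition 'to'. It moves to the left edge, and the trace sits right after 'to':
Which consultant may the minister want to talk to ___ in such detail?
'to' is word 9.

9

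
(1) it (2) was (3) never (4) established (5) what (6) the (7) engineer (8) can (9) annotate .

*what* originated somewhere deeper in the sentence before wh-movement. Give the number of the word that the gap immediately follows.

9

Pre-movement form: The engineer can annotate what.
The filler 'what' is interpreted as the direct object of 'annotate'. Wh-movement fronts it, leaving a gap right after 'annotate':
It was never established what the engineer can annotate ___.
'annotate' is word 9.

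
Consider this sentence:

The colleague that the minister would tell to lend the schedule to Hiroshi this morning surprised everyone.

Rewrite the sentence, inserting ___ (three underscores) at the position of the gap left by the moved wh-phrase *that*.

The colleague that the minister would tell ___ to lend the schedule to Hiroshi this morning surprised everyone.

'that' functions as the direct object of 'tell'. The gap is right after 'tell'.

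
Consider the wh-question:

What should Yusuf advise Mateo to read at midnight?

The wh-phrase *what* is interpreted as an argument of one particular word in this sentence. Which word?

read

In situ: Yusuf should advise Mateo to read what at midnight.
'what' is the direct object of 'read'. Wh-movement fronts it, leaving a gap right after 'read':
What should Yusuf advise Mateo to read ___ at midnight?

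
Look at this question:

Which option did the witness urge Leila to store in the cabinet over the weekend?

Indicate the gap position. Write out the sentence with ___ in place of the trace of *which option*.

Which option did the witness urge Leila to store ___ in the cabinet over the weekend?

Pre-movement form: The witness did urge Leila to store which option in the cabinet over the weekend.
'which option' is the direct object of 'store'. The gap is right after 'store'.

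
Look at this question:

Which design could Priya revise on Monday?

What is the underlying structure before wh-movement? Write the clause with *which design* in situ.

The filler 'which design' is interpreted as the direct object of 'revise'. Fronting leaves a gap immediately after 'revise':
Which design could Priya revise ___ on Monday?

Priya could revise which design on Monday.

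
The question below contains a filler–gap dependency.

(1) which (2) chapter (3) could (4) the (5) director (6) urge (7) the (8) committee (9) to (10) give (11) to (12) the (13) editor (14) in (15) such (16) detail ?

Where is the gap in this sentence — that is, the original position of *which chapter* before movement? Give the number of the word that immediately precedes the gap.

In situ: The director could urge the committee to give which chapter to the editor in such detail.
'which chapter' functions as the direct object of 'give'. It moves to the left edge, and the trace sits right after 'give':
Which chapter could the director urge the committee to give ___ to the editor in such detail?
'give' is word 10.

10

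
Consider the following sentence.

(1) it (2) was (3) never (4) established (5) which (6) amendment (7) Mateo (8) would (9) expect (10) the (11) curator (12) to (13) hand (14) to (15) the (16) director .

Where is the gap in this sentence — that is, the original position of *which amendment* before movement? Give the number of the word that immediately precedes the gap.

13

Pre-movement form: Mateo would expect the curator to hand which amendment to the director.
'which amendment' functions as the direct object of 'hand'. Wh-movement fronts it, leaving a gap right after 'hand':
It was never established which amendment Mateo would expect the curator to hand ___ to the director.
'hand' is word 13.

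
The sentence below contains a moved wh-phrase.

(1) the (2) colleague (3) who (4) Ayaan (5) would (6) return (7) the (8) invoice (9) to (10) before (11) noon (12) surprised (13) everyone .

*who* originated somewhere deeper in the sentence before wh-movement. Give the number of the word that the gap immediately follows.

9

The filler 'who' is interpreted as the object of the preposition 'to' (recipient of 'return'). Fronting leaves a gap immediately after 'to':
The colleague who Ayaan would return the invoice to ___ before noon surprised everyone.
'to' is word 9.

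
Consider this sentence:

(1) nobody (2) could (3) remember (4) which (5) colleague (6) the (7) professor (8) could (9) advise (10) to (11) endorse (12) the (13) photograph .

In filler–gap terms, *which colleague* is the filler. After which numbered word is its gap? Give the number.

Pre-movement form: The professor could advise which colleague to endorse the photograph.
'which colleague' functions as the direct object of 'advise'. It moves to the left edge, and the trace sits right after 'advise':
Nobody could remember which colleague the professor could advise ___ to endorse the photograph.
'advise' is word 9.

9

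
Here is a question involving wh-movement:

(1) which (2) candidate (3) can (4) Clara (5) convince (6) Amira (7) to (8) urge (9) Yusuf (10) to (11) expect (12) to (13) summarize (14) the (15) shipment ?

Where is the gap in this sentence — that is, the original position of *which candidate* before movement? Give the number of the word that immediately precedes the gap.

11

In situ: Clara can convince Amira to urge Yusuf to expect which candidate to summarize the shipment.
'which candidate' is the direct object of 'expect'. Wh-movement fronts it, leaving a gap right after 'expect':
Which candidate can Clara convince Amira to urge Yusuf to expect ___ to summarize the shipment?
'expect' is word 11.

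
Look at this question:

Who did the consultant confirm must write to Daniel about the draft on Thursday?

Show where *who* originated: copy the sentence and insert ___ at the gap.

Before movement: The consultant did confirm who must write to Daniel about the draft on Thursday.
'who' is the subject of the clause embedded under 'confirm'. The gap is right after 'confirm'.

Who did the consultant confirm ___ must write to Daniel about the draft on Thursday?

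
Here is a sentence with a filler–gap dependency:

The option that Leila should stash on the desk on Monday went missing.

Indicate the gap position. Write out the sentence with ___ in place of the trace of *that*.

The option that Leila should stash ___ on the desk on Monday went missing.

'that' is the direct object of 'stash'. The gap is right after 'stash'.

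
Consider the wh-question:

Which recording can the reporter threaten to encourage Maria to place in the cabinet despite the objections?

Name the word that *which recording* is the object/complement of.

place

Underlying clause: The reporter can threaten to encourage Maria to place which recording in the cabinet despite the objections.
'which recording' functions as the direct object of 'place'. It moves to the left edge, and the trace sits right after 'place':
Which recording can the reporter threaten to encourage Maria to place ___ in the cabinet despite the objections?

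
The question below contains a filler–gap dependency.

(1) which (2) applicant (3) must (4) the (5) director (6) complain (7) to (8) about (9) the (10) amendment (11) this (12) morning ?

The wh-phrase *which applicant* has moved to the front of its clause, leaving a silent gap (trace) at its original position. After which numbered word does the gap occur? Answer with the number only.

In situ: The director must complain to which applicant about the amendment this morning.
The filler 'which applicant' is interpreted as the object of the preposition 'to'. Wh-movement fronts it, leaving a gap right after 'to':
Which applicant must the director complain to ___ about the amendment this morning?
'to' is word 7.

7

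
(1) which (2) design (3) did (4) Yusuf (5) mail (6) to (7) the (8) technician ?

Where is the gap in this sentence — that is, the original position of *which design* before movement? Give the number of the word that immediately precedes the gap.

In situ: Yusuf did mail which design to the technician.
'which design' is the direct object of 'mail'. Fronting leaves a gap immediately after 'mail':
Which design did Yusuf mail ___ to the technician?
'mail' is word 5.

5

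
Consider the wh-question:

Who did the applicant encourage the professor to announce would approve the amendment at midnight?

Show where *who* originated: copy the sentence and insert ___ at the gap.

Before movement: The applicant did encourage the professor to announce who would approve the amendment at midnight.
The filler 'who' is interpreted as the subject of the clause embedded under 'announce'. The gap is right after 'announce'.

Who did the applicant encourage the professor to announce ___ would approve the amendment at midnight?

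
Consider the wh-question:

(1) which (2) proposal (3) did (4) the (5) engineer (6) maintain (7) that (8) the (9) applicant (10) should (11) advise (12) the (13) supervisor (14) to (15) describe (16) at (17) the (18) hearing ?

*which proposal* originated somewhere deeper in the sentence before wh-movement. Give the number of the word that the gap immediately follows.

Pre-movement form: The engineer did maintain that the applicant should advise the supervisor to describe which proposal at the hearing.
'which proposal' is the direct object of 'describe'. Wh-movement fronts it, leaving a gap right after 'describe':
Which proposal did the engineer maintain that the applicant should advise the supervisor to describe ___ at the hearing?
'describe' is word 15.

15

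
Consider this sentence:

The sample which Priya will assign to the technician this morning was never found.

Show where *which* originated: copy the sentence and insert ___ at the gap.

The sample which Priya will assign ___ to the technician this morning was never found.

'which' is the direct object of 'assign'. The gap is right after 'assign'.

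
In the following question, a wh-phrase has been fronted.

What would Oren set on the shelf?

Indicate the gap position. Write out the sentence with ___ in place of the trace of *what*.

What would Oren set ___ on the shelf?

Before movement: Oren would set what on the shelf.
'what' is the direct object of 'set'. The gap is right after 'set'.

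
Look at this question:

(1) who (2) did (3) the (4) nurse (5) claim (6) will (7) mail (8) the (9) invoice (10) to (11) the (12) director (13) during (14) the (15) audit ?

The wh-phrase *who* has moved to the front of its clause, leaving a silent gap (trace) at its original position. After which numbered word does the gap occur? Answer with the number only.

5

Underlying clause: The nurse did claim who will mail the invoice to the director during the audit.
'who' is the subject of the clause embedded under 'claim'. Wh-movement fronts it, leaving a gap right after 'claim':
Who did the nurse claim ___ will mail the invoice to the director during the audit?
'claim' is word 5.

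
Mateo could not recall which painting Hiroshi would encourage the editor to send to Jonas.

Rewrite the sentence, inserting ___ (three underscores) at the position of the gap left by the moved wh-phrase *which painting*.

Underlying clause: Hiroshi would encourage the editor to send which painting to Jonas.
'which painting' functions as the direct object of 'send'. The gap is right after 'send'.

Mateo could not recall which painting Hiroshi would encourage the editor to send ___ to Jonas.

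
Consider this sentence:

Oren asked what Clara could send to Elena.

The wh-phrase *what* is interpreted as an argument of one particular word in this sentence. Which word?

Pre-movement form: Clara could send what to Elena.
The filler 'what' is interpreted as the direct object of 'send'. Fronting leaves a gap immediately after 'send':
Oren asked what Clara could send ___ to Elena.

send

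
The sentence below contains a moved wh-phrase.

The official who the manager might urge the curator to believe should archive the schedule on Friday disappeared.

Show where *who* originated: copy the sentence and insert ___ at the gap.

'who' functions as the subject of the clause embedded under 'believe'. The gap is right after 'believe'.

The official who the manager might urge the curator to believe ___ should archive the schedule on Friday disappeared.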